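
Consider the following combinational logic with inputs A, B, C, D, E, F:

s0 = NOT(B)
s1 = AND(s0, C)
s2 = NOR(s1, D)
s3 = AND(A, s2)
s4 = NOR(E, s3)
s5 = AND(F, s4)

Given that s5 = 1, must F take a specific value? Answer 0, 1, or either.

1

s5 = AND(F, s4) must be 1, so both F = 1 and s4 = 1.
s4 = NOR(E, s3) must be 1, so both E = 0 and s3 = 0.
s3 = AND(A, s2) must be 0, so at least one of A, s2 is 0.
Every assignment with s5 = 1 has F = 1; there are 13 such assignment(s).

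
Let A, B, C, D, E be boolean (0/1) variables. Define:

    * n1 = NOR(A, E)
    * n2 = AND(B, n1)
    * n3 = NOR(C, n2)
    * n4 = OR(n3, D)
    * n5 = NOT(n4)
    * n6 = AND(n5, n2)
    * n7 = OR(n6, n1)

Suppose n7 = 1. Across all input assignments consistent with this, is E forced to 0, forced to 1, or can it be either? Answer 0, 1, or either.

n7 = OR(n6, n1) must be 1, so at least one of n6, n1 is 1.
Every assignment with n7 = 1 has E = 0; there are 8 such assignment(s).

0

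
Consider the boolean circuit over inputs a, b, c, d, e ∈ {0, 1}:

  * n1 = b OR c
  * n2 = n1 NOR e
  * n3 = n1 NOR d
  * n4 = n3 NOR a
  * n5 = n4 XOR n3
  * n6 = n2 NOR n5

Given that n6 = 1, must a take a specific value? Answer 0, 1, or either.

1

n6 = n2 NOR n5 must be 1, so both n2 = 0 and n5 = 0.
Every assignment with n6 = 1 has a = 1; there are 13 such assignment(s).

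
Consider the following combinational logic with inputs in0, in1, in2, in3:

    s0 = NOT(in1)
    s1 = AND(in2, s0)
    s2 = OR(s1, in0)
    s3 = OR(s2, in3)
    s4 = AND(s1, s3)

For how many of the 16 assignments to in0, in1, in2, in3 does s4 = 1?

s4 = AND(s1, s3) must be 1, so both s1 = 1 and s3 = 1.
s1 = AND(in2, s0) must be 1, so both in2 = 1 and s0 = 1.
Satisfying assignments:
  in0=0, in1=0, in2=1, in3=0
  in0=0, in1=0, in2=1, in3=1
  in0=1, in1=0, in2=1, in3=0
  in0=1, in1=0, in2=1, in3=1

4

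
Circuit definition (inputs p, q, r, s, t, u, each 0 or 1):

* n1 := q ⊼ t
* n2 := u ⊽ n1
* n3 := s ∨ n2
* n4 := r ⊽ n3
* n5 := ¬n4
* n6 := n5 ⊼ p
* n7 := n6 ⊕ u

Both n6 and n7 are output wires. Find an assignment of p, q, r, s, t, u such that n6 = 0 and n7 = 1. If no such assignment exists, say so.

p=1, q=0, r=1, s=1, t=1, u=1

Check with p=1, q=0, r=1, s=1, t=1, u=1:
n1 = q ⊼ t = 0 ⊼ 1 = 1
n2 = u ⊽ n1 = 1 ⊽ 1 = 0
n3 = s ∨ n2 = 1 ∨ 0 = 1
n4 = r ⊽ n3 = 1 ⊽ 1 = 0
n5 = ¬n4 = ¬0 = 1
n6 = n5 ⊼ p = 1 ⊼ 1 = 0
n7 = n6 ⊕ u = 0 ⊕ 1 = 1
So n6 = 0 and n7 = 1.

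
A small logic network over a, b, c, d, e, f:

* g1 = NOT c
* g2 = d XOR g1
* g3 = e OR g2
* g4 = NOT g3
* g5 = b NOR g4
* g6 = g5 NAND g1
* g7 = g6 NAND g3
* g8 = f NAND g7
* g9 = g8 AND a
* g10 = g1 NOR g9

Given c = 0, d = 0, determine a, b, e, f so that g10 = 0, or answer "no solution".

a=0, b=1, e=1, f=0

g10 = g1 NOR g9 must be 0, so at least one of g1, g9 is 1.
Check with c = 0, d = 0 and a=0, b=1, e=1, f=0:
g1 = NOT c = NOT 0 = 1
g2 = d XOR g1 = 0 XOR 1 = 1
g3 = e OR g2 = 1 OR 1 = 1
g4 = NOT g3 = NOT 1 = 0
g5 = b NOR g4 = 1 NOR 0 = 0
g6 = g5 NAND g1 = 0 NAND 1 = 1
g7 = g6 NAND g3 = 1 NAND 1 = 0
g8 = f NAND g7 = 0 NAND 0 = 1
g9 = g8 AND a = 1 AND 0 = 0
g10 = g1 NOR g9 = 1 NOR 0 = 0
So g10 = 0.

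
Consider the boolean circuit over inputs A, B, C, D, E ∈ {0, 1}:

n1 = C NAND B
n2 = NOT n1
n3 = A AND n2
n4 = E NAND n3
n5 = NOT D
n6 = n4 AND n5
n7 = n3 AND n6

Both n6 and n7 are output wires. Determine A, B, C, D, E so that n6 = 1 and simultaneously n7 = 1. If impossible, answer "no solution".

Check with A=1 B=1 C=1 D=0 E=0:
n1 = C NAND B = 1 NAND 1 = 0
n2 = NOT n1 = NOT 0 = 1
n3 = A AND n2 = 1 AND 1 = 1
n4 = E NAND n3 = 0 NAND 1 = 1
n5 = NOT D = NOT 0 = 1
n6 = n4 AND n5 = 1 AND 1 = 1
n7 = n3 AND n6 = 1 AND 1 = 1
So n6 = 1 and n7 = 1.

A=1 B=1 C=1 D=0 E=0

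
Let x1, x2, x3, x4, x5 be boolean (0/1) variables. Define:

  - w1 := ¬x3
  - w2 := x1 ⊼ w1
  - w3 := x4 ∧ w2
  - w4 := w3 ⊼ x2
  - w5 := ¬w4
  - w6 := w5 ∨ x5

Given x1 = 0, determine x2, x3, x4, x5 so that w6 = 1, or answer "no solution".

x2=1, x3=0, x4=0, x5=1

w6 = w5 ∨ x5 must be 1, so at least one of w5, x5 is 1.
Check with x1 = 0 and x2=1, x3=0, x4=0, x5=1:
w1 = ¬x3 = ¬0 = 1
w2 = x1 ⊼ w1 = 0 ⊼ 1 = 1
w3 = x4 ∧ w2 = 0 ∧ 1 = 0
w4 = w3 ⊼ x2 = 0 ⊼ 1 = 1
w5 = ¬w4 = ¬1 = 0
w6 = w5 ∨ x5 = 0 ∨ 1 = 1
So w6 = 1.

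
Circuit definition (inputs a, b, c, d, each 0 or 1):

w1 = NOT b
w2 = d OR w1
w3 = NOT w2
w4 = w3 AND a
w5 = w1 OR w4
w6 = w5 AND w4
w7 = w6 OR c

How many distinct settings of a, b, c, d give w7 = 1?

w7 = w6 OR c must be 1, so at least one of w6, c is 1.
Enumerating the 16 input combinations, 9 give w7 = 1 and 7 give w7 = 0.

9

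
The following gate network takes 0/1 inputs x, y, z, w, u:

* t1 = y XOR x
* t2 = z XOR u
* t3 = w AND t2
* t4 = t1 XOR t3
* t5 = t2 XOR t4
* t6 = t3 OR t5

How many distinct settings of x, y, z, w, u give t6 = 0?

12

t6 = t3 OR t5 must be 0, so both t3 = 0 and t5 = 0.
t3 = w AND t2 must be 0, so at least one of w, t2 is 0.
Enumerating the 32 input combinations, 12 give t6 = 0 and 20 give t6 = 1.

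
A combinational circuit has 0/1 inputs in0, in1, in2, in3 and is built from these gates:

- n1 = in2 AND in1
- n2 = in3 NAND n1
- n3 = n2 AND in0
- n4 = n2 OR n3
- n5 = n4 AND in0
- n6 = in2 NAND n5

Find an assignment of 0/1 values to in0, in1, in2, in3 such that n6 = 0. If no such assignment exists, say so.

in0=1, in1=0, in2=1, in3=1

n6 = in2 NAND n5 must be 0, so both in2 = 1 and n5 = 1.
Check with in0=1, in1=0, in2=1, in3=1:
n1 = in2 AND in1 = 1 AND 0 = 0
n2 = in3 NAND n1 = 1 NAND 0 = 1
n3 = n2 AND in0 = 1 AND 1 = 1
n4 = n2 OR n3 = 1 OR 1 = 1
n5 = n4 AND in0 = 1 AND 1 = 1
n6 = in2 NAND n5 = 1 NAND 1 = 0
So n6 = 0 as required.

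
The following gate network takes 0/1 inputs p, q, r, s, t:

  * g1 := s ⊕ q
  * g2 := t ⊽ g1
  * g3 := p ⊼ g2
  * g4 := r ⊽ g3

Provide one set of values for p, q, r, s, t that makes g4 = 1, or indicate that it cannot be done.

g4 = r ⊽ g3 must be 1, so both r = 0 and g3 = 0.
g3 = p ⊼ g2 must be 0, so both p = 1 and g2 = 1.
g2 = t ⊽ g1 must be 1, so both t = 0 and g1 = 0.
Check with p=1 q=1 r=0 s=1 t=0:
g1 = s ⊕ q = 1 ⊕ 1 = 0
g2 = t ⊽ g1 = 0 ⊽ 0 = 1
g3 = p ⊼ g2 = 1 ⊼ 1 = 0
g4 = r ⊽ g3 = 0 ⊽ 0 = 1
So g4 = 1 as required.

p=1 q=1 r=0 s=1 t=0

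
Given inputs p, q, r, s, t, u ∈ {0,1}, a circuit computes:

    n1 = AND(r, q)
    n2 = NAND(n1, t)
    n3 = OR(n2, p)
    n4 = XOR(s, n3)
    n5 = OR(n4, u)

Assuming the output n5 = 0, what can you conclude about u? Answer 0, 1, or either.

n5 = OR(n4, u) must be 0, so both n4 = 0 and u = 0.
Every assignment with n5 = 0 has u = 0; there are 16 such assignment(s).

0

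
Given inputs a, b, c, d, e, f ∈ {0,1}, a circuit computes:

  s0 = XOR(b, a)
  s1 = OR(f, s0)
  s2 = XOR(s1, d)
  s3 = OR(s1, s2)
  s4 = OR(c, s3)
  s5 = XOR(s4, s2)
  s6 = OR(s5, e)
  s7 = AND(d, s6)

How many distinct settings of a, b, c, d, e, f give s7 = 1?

s7 = AND(d, s6) must be 1, so both d = 1 and s6 = 1.
Enumerating the 64 input combinations, 28 give s7 = 1 and 36 give s7 = 0.

28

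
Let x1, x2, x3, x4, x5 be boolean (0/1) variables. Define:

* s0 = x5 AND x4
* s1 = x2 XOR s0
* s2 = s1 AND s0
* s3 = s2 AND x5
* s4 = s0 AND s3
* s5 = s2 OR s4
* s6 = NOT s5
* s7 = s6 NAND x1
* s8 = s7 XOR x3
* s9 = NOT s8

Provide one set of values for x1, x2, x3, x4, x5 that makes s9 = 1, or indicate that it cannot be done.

x1=0 x2=0 x3=1 x4=0 x5=0

s9 = NOT s8 must be 1, so s8 = 0.
s8 = s7 XOR x3 must be 0, so s7 and x3 are equal.
Check with x1=0 x2=0 x3=1 x4=0 x5=0:
s0 = x5 AND x4 = 0 AND 0 = 0
s1 = x2 XOR s0 = 0 XOR 0 = 0
s2 = s1 AND s0 = 0 AND 0 = 0
s3 = s2 AND x5 = 0 AND 0 = 0
s4 = s0 AND s3 = 0 AND 0 = 0
s5 = s2 OR s4 = 0 OR 0 = 0
s6 = NOT s5 = NOT 0 = 1
s7 = s6 NAND x1 = 1 NAND 0 = 1
s8 = s7 XOR x3 = 1 XOR 1 = 0
s9 = NOT s8 = NOT 0 = 1
So s9 = 1 as required.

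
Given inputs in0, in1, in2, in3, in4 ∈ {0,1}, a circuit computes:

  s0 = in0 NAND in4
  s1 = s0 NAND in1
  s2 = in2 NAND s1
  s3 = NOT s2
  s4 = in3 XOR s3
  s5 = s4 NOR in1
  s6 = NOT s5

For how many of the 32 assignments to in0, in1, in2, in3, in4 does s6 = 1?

s6 = NOT s5 must be 1, so s5 = 0.
Enumerating the 32 input combinations, 24 give s6 = 1 and 8 give s6 = 0.

24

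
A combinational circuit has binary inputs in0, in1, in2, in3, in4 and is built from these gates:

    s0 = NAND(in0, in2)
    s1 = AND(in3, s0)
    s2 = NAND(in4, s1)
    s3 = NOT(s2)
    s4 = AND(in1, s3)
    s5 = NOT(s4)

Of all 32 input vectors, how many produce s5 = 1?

s5 = NOT(s4) must be 1, so s4 = 0.
Enumerating the 32 input combinations, 29 give s5 = 1 and 3 give s5 = 0.

29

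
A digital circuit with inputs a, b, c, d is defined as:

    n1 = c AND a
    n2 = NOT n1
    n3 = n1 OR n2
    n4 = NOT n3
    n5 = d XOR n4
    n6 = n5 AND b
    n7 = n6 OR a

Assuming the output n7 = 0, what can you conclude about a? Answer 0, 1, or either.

n7 = n6 OR a must be 0, so both n6 = 0 and a = 0.
n6 = n5 AND b must be 0, so at least one of n5, b is 0.
Every assignment with n7 = 0 has a = 0; there are 6 such assignment(s).

0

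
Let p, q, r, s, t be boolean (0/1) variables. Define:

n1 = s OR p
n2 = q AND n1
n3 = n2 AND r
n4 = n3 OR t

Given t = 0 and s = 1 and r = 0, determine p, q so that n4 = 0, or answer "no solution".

p=1, q=0

n4 = n3 OR t must be 0, so both n3 = 0 and t = 0.
n3 = n2 AND r must be 0, so at least one of n2, r is 0.
Check with t = 0 and s = 1 and r = 0 and p=1, q=0:
n1 = s OR p = 1 OR 1 = 1
n2 = q AND n1 = 0 AND 1 = 0
n3 = n2 AND r = 0 AND 0 = 0
n4 = n3 OR t = 0 OR 0 = 0
So n4 = 0.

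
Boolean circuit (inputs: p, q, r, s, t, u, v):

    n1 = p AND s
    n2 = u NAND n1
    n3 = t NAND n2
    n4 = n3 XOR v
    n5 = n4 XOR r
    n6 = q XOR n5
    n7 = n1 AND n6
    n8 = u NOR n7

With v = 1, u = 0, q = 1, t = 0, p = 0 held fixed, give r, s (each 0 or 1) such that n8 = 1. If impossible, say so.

n8 = u NOR n7 must be 1, so both u = 0 and n7 = 0.
Check with v = 1, u = 0, q = 1, t = 0, p = 0 and r=1, s=1:
n1 = p AND s = 0 AND 1 = 0
n2 = u NAND n1 = 0 NAND 0 = 1
n3 = t NAND n2 = 0 NAND 1 = 1
n4 = n3 XOR v = 1 XOR 1 = 0
n5 = n4 XOR r = 0 XOR 1 = 1
n6 = q XOR n5 = 1 XOR 1 = 0
n7 = n1 AND n6 = 0 AND 0 = 0
n8 = u NOR n7 = 0 NOR 0 = 1
So n8 = 1.

r=1 s=1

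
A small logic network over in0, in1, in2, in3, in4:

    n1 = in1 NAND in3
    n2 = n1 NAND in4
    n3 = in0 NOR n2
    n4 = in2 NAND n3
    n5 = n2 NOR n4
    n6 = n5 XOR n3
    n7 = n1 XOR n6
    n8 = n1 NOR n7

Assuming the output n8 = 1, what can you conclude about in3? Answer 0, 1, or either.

n8 = n1 NOR n7 must be 1, so both n1 = 0 and n7 = 0.
n1 = in1 NAND in3 must be 0, so both in1 = 1 and in3 = 1.
n7 = n1 XOR n6 must be 0, so n1 and n6 are equal.
Every assignment with n8 = 1 has in3 = 1; there are 8 such assignment(s).

1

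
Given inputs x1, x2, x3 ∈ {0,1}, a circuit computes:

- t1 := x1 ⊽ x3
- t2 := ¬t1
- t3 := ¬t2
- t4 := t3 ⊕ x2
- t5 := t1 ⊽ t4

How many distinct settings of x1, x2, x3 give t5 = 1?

3

t5 = t1 ⊽ t4 must be 1, so both t1 = 0 and t4 = 0.
t1 = x1 ⊽ x3 must be 0, so at least one of x1, x3 is 1.
t4 = t3 ⊕ x2 must be 0, so t3 and x2 are equal.
Satisfying assignments:
  x1=0, x2=0, x3=1
  x1=1, x2=0, x3=0
  x1=1, x2=0, x3=1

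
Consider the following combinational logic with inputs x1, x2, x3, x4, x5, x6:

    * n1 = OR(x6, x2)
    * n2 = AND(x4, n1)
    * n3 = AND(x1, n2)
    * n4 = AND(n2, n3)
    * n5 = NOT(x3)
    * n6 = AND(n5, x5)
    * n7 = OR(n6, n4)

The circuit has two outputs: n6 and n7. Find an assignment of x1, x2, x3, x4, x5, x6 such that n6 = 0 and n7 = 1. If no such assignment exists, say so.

Check with x1=1, x2=1, x3=1, x4=1, x5=0, x6=1:
n1 = OR(x6, x2) = OR(1, 1) = 1
n2 = AND(x4, n1) = AND(1, 1) = 1
n3 = AND(x1, n2) = AND(1, 1) = 1
n4 = AND(n2, n3) = AND(1, 1) = 1
n5 = NOT(x3) = NOT 1 = 0
n6 = AND(n5, x5) = AND(0, 0) = 0
n7 = OR(n6, n4) = OR(0, 1) = 1
So n6 = 0 and n7 = 1.

x1=1, x2=1, x3=1, x4=1, x5=0, x6=1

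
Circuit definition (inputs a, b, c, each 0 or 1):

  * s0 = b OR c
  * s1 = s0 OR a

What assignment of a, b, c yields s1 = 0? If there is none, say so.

a=0, b=0, c=0

Check with a=0, b=0, c=0:
s0 = b OR c = 0 OR 0 = 0
s1 = s0 OR a = 0 OR 0 = 0
So s1 = 0 as required.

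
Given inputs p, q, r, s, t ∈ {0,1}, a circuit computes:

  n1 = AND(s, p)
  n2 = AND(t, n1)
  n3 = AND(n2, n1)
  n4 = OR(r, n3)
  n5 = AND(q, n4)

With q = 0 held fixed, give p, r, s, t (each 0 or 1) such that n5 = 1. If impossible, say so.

With q = 0 fixed, none of the 16 settings of p, r, s, t give n5 = 1.
For example, with p=0, r=1, s=1, t=0:
n1 = AND(s, p) = AND(1, 0) = 0
n2 = AND(t, n1) = AND(0, 0) = 0
n3 = AND(n2, n1) = AND(0, 0) = 0
n4 = OR(r, n3) = OR(1, 0) = 1
n5 = AND(q, n4) = AND(0, 1) = 0
giving n5 = 0 ≠ 1.

no solution exists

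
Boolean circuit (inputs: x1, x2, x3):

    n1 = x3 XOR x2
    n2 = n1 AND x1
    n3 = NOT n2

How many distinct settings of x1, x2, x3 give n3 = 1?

n3 = NOT n2 must be 1, so n2 = 0.
n2 = n1 AND x1 must be 0, so at least one of n1, x1 is 0.
Satisfying assignments:
  x1=0, x2=0, x3=0
  x1=0, x2=0, x3=1
  x1=0, x2=1, x3=0
  x1=0, x2=1, x3=1
  x1=1, x2=0, x3=0
  x1=1, x2=1, x3=1

6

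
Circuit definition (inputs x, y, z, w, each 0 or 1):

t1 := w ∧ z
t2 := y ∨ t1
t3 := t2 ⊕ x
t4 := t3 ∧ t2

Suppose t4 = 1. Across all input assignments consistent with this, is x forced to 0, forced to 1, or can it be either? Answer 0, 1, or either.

0

t4 = t3 ∧ t2 must be 1, so both t3 = 1 and t2 = 1.
Every assignment with t4 = 1 has x = 0; there are 5 such assignment(s).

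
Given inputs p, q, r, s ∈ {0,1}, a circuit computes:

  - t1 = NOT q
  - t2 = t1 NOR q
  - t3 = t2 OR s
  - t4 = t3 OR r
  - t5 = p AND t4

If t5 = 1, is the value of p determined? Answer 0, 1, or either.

1

t5 = p AND t4 must be 1, so both p = 1 and t4 = 1.
Every assignment with t5 = 1 has p = 1; there are 6 such assignment(s).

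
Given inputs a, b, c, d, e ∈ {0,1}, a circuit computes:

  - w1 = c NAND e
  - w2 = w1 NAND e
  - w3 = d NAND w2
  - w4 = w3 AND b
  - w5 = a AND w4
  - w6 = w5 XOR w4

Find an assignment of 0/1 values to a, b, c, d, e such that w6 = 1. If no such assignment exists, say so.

Check with a=0, b=1, c=0, d=1, e=1:
w1 = c NAND e = 0 NAND 1 = 1
w2 = w1 NAND e = 1 NAND 1 = 0
w3 = d NAND w2 = 1 NAND 0 = 1
w4 = w3 AND b = 1 AND 1 = 1
w5 = a AND w4 = 0 AND 1 = 0
w6 = w5 XOR w4 = 0 XOR 1 = 1
So w6 = 1 as required.

a=0, b=1, c=0, d=1, e=1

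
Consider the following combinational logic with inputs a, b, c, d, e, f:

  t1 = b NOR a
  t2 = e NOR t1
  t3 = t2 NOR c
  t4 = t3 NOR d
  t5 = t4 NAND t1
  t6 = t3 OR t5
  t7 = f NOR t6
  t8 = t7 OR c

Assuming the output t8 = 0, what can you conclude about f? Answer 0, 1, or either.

either

Both values of f occur among assignments with t8 = 0:
  f=0: a=0, b=0, c=0, d=0, e=0, f=0
  f=1: a=0, b=0, c=0, d=0, e=0, f=1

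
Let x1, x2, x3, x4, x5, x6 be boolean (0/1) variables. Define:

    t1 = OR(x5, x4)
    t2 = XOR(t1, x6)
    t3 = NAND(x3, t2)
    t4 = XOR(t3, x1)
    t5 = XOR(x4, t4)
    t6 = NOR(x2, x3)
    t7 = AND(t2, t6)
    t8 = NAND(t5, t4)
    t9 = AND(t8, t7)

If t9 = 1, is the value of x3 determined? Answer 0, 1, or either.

0

t9 = AND(t8, t7) must be 1, so both t8 = 1 and t7 = 1.
t8 = NAND(t5, t4) must be 1, so at least one of t5, t4 is 0.
t7 = AND(t2, t6) must be 1, so both t2 = 1 and t6 = 1.
Every assignment with t9 = 1 has x3 = 0; there are 6 such assignment(s).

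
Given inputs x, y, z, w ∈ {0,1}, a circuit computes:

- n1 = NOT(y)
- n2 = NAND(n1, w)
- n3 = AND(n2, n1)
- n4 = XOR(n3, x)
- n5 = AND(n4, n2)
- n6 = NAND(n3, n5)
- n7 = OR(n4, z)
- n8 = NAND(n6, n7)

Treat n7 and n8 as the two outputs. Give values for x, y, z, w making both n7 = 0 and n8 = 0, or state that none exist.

Across all 16 input combinations, none give both n7 = 0 and n8 = 0.

no solution exists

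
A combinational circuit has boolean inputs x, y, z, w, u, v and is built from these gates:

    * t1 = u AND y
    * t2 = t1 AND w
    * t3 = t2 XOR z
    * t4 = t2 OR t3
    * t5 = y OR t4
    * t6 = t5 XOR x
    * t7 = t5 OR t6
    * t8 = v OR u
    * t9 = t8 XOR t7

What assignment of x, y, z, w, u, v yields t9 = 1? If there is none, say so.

x=1, y=1, z=0, w=0, u=0, v=0

Check with x=1, y=1, z=0, w=0, u=0, v=0:
t1 = u AND y = 0 AND 1 = 0
t2 = t1 AND w = 0 AND 0 = 0
t3 = t2 XOR z = 0 XOR 0 = 0
t4 = t2 OR t3 = 0 OR 0 = 0
t5 = y OR t4 = 1 OR 0 = 1
t6 = t5 XOR x = 1 XOR 1 = 0
t7 = t5 OR t6 = 1 OR 0 = 1
t8 = v OR u = 0 OR 0 = 0
t9 = t8 XOR t7 = 0 XOR 1 = 1
So t9 = 1 as required.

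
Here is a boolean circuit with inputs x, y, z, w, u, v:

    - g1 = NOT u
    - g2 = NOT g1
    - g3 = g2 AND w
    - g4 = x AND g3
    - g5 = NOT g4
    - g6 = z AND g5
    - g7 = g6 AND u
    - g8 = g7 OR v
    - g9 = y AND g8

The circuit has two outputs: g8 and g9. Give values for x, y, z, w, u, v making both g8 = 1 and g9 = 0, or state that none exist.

x=0 y=0 z=1 w=0 u=1 v=1

Check with x=0 y=0 z=1 w=0 u=1 v=1:
g1 = NOT u = NOT 1 = 0
g2 = NOT g1 = NOT 0 = 1
g3 = g2 AND w = 1 AND 0 = 0
g4 = x AND g3 = 0 AND 0 = 0
g5 = NOT g4 = NOT 0 = 1
g6 = z AND g5 = 1 AND 1 = 1
g7 = g6 AND u = 1 AND 1 = 1
g8 = g7 OR v = 1 OR 1 = 1
g9 = y AND g8 = 0 AND 1 = 0
So g8 = 1 and g9 = 0.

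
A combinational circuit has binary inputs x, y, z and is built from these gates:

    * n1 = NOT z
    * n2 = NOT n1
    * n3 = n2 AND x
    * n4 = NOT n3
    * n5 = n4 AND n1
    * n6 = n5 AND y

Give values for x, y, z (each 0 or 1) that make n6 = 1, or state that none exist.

x=0, y=1, z=0

n6 = n5 AND y must be 1, so both n5 = 1 and y = 1.
n5 = n4 AND n1 must be 1, so both n4 = 1 and n1 = 1.
Check with x=0, y=1, z=0:
n1 = NOT z = NOT 0 = 1
n2 = NOT n1 = NOT 1 = 0
n3 = n2 AND x = 0 AND 0 = 0
n4 = NOT n3 = NOT 0 = 1
n5 = n4 AND n1 = 1 AND 1 = 1
n6 = n5 AND y = 1 AND 1 = 1
So n6 = 1 as required.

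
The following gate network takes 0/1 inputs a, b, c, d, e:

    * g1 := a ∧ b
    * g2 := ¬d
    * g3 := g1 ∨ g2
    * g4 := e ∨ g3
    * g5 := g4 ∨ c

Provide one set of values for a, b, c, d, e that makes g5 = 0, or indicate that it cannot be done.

Check with a=0, b=0, c=0, d=1, e=0:
g1 = a ∧ b = 0 ∧ 0 = 0
g2 = ¬d = ¬1 = 0
g3 = g1 ∨ g2 = 0 ∨ 0 = 0
g4 = e ∨ g3 = 0 ∨ 0 = 0
g5 = g4 ∨ c = 0 ∨ 0 = 0
So g5 = 0 as required.

a=0, b=0, c=0, d=1, e=0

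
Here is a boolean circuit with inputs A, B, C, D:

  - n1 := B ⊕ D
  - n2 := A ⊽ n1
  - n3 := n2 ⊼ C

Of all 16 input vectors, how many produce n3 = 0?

2

n3 = n2 ⊼ C must be 0, so both n2 = 1 and C = 1.
Satisfying assignments:
  A=0, B=0, C=1, D=0
  A=0, B=1, C=1, D=1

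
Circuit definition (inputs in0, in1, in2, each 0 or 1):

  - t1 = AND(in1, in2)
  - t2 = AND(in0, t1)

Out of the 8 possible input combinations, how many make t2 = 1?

t2 = AND(in0, t1) must be 1, so both in0 = 1 and t1 = 1.
t1 = AND(in1, in2) must be 1, so both in1 = 1 and in2 = 1.
Enumerating the 8 input combinations, 1 give t2 = 1 and 7 give t2 = 0.

1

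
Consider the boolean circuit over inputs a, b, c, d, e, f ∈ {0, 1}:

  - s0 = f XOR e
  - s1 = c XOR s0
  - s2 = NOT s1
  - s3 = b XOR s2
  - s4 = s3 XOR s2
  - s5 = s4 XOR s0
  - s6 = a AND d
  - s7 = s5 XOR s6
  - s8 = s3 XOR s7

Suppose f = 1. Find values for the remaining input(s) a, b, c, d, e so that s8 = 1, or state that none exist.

Check with f = 1 and a=1, b=0, c=0, d=0, e=0:
s0 = f XOR e = 1 XOR 0 = 1
s1 = c XOR s0 = 0 XOR 1 = 1
s2 = NOT s1 = NOT 1 = 0
s3 = b XOR s2 = 0 XOR 0 = 0
s4 = s3 XOR s2 = 0 XOR 0 = 0
s5 = s4 XOR s0 = 0 XOR 1 = 1
s6 = a AND d = 1 AND 0 = 0
s7 = s5 XOR s6 = 1 XOR 0 = 1
s8 = s3 XOR s7 = 0 XOR 1 = 1
So s8 = 1.

a=1, b=0, c=0, d=0, e=0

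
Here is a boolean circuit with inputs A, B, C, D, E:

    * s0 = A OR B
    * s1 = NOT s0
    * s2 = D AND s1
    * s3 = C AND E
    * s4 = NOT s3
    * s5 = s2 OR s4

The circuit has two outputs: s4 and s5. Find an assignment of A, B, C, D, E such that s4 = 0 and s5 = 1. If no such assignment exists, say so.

A=0, B=0, C=1, D=1, E=1

Check with A=0, B=0, C=1, D=1, E=1:
s0 = A OR B = 0 OR 0 = 0
s1 = NOT s0 = NOT 0 = 1
s2 = D AND s1 = 1 AND 1 = 1
s3 = C AND E = 1 AND 1 = 1
s4 = NOT s3 = NOT 1 = 0
s5 = s2 OR s4 = 1 OR 0 = 1
So s4 = 0 and s5 = 1.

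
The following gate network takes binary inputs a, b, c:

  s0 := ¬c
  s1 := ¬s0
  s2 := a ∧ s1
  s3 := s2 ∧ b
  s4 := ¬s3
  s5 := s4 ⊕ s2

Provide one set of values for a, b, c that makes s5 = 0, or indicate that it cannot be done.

s5 = s4 ⊕ s2 must be 0, so s4 and s2 are equal.
Check with a=1 b=0 c=1:
s0 = ¬c = ¬1 = 0
s1 = ¬s0 = ¬0 = 1
s2 = a ∧ s1 = 1 ∧ 1 = 1
s3 = s2 ∧ b = 1 ∧ 0 = 0
s4 = ¬s3 = ¬0 = 1
s5 = s4 ⊕ s2 = 1 ⊕ 1 = 0
So s5 = 0 as required.

a=1 b=0 c=1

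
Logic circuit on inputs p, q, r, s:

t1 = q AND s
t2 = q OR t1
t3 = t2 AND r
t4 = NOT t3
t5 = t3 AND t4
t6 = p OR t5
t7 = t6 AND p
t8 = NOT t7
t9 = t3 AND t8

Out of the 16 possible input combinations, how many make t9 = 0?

14

t9 = t3 AND t8 must be 0, so at least one of t3, t8 is 0.
Enumerating the 16 input combinations, 14 give t9 = 0 and 2 give t9 = 1.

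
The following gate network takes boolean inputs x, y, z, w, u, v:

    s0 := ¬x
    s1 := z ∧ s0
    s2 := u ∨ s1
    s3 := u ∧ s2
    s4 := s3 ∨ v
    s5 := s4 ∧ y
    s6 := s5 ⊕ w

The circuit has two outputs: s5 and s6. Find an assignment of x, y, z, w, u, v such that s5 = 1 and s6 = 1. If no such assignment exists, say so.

x=1 y=1 z=1 w=0 u=1 v=1

Check with x=1 y=1 z=1 w=0 u=1 v=1:
s0 = ¬x = ¬1 = 0
s1 = z ∧ s0 = 1 ∧ 0 = 0
s2 = u ∨ s1 = 1 ∨ 0 = 1
s3 = u ∧ s2 = 1 ∧ 1 = 1
s4 = s3 ∨ v = 1 ∨ 1 = 1
s5 = s4 ∧ y = 1 ∧ 1 = 1
s6 = s5 ⊕ w = 1 ⊕ 0 = 1
So s5 = 1 and s6 = 1.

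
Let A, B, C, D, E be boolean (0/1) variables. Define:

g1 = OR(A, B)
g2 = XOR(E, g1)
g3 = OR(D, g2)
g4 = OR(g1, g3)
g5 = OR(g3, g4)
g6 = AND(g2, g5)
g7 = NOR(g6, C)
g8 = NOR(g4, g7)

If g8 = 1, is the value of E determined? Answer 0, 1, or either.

0

g8 = NOR(g4, g7) must be 1, so both g4 = 0 and g7 = 0.
g4 = OR(g1, g3) must be 0, so both g1 = 0 and g3 = 0.
Every assignment with g8 = 1 has E = 0; there are 1 such assignment(s).
  A=0, B=0, C=1, D=0, E=0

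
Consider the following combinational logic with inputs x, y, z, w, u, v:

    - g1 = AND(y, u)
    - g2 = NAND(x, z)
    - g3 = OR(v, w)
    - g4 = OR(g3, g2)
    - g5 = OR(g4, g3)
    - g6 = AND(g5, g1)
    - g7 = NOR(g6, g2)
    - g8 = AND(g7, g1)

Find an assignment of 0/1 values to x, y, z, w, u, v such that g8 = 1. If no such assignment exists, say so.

x=1, y=1, z=1, w=0, u=1, v=0

Check with x=1, y=1, z=1, w=0, u=1, v=0:
g1 = AND(y, u) = AND(1, 1) = 1
g2 = NAND(x, z) = NAND(1, 1) = 0
g3 = OR(v, w) = OR(0, 0) = 0
g4 = OR(g3, g2) = OR(0, 0) = 0
g5 = OR(g4, g3) = OR(0, 0) = 0
g6 = AND(g5, g1) = AND(0, 1) = 0
g7 = NOR(g6, g2) = NOR(0, 0) = 1
g8 = AND(g7, g1) = AND(1, 1) = 1
So g8 = 1 as required.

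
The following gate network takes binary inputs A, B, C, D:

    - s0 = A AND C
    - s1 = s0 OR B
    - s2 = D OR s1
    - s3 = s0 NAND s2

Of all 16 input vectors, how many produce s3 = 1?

s3 = s0 NAND s2 must be 1, so at least one of s0, s2 is 0.
Enumerating the 16 input combinations, 12 give s3 = 1 and 4 give s3 = 0.

12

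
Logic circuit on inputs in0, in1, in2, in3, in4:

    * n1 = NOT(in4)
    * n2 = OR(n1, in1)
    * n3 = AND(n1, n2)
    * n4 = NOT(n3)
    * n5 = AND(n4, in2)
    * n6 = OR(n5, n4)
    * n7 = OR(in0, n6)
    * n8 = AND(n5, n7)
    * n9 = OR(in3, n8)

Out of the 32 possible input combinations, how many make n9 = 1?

20

n9 = OR(in3, n8) must be 1, so at least one of in3, n8 is 1.
Enumerating the 32 input combinations, 20 give n9 = 1 and 12 give n9 = 0.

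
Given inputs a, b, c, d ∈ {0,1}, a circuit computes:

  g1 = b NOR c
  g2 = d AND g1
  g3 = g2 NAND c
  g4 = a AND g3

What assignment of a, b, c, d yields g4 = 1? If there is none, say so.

g4 = a AND g3 must be 1, so both a = 1 and g3 = 1.
g3 = g2 NAND c must be 1, so at least one of g2, c is 0.
Check with a=1 b=0 c=0 d=0:
g1 = b NOR c = 0 NOR 0 = 1
g2 = d AND g1 = 0 AND 1 = 0
g3 = g2 NAND c = 0 NAND 0 = 1
g4 = a AND g3 = 1 AND 1 = 1
So g4 = 1 as required.

a=1 b=0 c=0 d=0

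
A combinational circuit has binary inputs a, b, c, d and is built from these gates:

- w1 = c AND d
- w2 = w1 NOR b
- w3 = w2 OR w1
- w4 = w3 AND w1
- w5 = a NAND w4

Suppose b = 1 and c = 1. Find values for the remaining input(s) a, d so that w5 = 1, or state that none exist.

a=1 d=0

w5 = a NAND w4 must be 1, so at least one of a, w4 is 0.
Check with b = 1 and c = 1 and a=1, d=0:
w1 = c AND d = 1 AND 0 = 0
w2 = w1 NOR b = 0 NOR 1 = 0
w3 = w2 OR w1 = 0 OR 0 = 0
w4 = w3 AND w1 = 0 AND 0 = 0
w5 = a NAND w4 = 1 NAND 0 = 1
So w5 = 1.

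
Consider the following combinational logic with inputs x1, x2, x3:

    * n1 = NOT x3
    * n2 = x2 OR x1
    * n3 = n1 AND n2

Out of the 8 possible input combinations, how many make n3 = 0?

n3 = n1 AND n2 must be 0, so at least one of n1, n2 is 0.
Satisfying assignments:
  x1=0, x2=0, x3=0
  x1=0, x2=0, x3=1
  x1=0, x2=1, x3=1
  x1=1, x2=0, x3=1
  x1=1, x2=1, x3=1

5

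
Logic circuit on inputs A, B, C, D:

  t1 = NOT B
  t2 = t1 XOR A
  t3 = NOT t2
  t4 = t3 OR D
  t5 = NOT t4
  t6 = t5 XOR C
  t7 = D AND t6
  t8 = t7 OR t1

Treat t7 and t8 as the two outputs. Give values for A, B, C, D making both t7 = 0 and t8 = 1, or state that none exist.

A=0, B=0, C=0, D=1

Check with A=0, B=0, C=0, D=1:
t1 = NOT B = NOT 0 = 1
t2 = t1 XOR A = 1 XOR 0 = 1
t3 = NOT t2 = NOT 1 = 0
t4 = t3 OR D = 0 OR 1 = 1
t5 = NOT t4 = NOT 1 = 0
t6 = t5 XOR C = 0 XOR 0 = 0
t7 = D AND t6 = 1 AND 0 = 0
t8 = t7 OR t1 = 0 OR 1 = 1
So t7 = 0 and t8 = 1.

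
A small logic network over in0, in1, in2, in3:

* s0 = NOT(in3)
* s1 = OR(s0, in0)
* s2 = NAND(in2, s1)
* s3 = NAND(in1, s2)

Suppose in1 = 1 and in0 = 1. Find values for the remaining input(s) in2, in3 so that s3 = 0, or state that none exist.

in2=0, in3=1

Check with in1 = 1 and in0 = 1 and in2=0, in3=1:
s0 = NOT(in3) = NOT 1 = 0
s1 = OR(s0, in0) = OR(0, 1) = 1
s2 = NAND(in2, s1) = NAND(0, 1) = 1
s3 = NAND(in1, s2) = NAND(1, 1) = 0
So s3 = 0.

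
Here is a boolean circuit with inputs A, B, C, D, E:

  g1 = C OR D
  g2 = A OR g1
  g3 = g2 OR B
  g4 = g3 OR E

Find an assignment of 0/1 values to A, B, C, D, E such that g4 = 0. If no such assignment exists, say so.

A=0, B=0, C=0, D=0, E=0

g4 = g3 OR E must be 0, so both g3 = 0 and E = 0.
g3 = g2 OR B must be 0, so both g2 = 0 and B = 0.
g2 = A OR g1 must be 0, so both A = 0 and g1 = 0.
Check with A=0, B=0, C=0, D=0, E=0:
g1 = C OR D = 0 OR 0 = 0
g2 = A OR g1 = 0 OR 0 = 0
g3 = g2 OR B = 0 OR 0 = 0
g4 = g3 OR E = 0 OR 0 = 0
So g4 = 0 as required.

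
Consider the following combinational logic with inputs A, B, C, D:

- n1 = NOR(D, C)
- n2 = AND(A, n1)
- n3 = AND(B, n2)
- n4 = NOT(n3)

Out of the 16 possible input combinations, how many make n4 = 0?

1

n4 = NOT(n3) must be 0, so n3 = 1.
Satisfying assignments:
  A=1, B=1, C=0, D=0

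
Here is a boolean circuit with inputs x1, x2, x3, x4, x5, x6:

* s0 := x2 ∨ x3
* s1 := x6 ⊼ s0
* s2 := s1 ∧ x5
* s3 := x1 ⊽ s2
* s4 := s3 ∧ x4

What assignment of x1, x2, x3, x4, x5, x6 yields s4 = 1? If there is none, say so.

x1=0, x2=1, x3=1, x4=1, x5=0, x6=1

Check with x1=0, x2=1, x3=1, x4=1, x5=0, x6=1:
s0 = x2 ∨ x3 = 1 ∨ 1 = 1
s1 = x6 ⊼ s0 = 1 ⊼ 1 = 0
s2 = s1 ∧ x5 = 0 ∧ 0 = 0
s3 = x1 ⊽ s2 = 0 ⊽ 0 = 1
s4 = s3 ∧ x4 = 1 ∧ 1 = 1
So s4 = 1 as required.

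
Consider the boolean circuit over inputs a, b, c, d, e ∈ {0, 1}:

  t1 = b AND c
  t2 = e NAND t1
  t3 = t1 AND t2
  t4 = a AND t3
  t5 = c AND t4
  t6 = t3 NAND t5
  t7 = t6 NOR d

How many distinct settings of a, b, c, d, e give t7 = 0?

31

t7 = t6 NOR d must be 0, so at least one of t6, d is 1.
Enumerating the 32 input combinations, 31 give t7 = 0 and 1 give t7 = 1.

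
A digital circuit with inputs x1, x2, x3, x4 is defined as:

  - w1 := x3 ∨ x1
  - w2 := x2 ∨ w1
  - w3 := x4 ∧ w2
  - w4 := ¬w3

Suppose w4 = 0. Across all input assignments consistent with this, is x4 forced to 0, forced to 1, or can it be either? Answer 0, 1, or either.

1

w4 = ¬w3 must be 0, so w3 = 1.
Every assignment with w4 = 0 has x4 = 1; there are 7 such assignment(s).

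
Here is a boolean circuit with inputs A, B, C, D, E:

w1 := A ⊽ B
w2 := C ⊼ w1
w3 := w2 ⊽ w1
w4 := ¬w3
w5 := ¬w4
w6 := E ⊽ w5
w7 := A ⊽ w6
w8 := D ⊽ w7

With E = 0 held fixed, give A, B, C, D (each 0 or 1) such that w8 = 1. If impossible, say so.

w8 = D ⊽ w7 must be 1, so both D = 0 and w7 = 0.
Check with E = 0 and A=0, B=0, C=0, D=0:
w1 = A ⊽ B = 0 ⊽ 0 = 1
w2 = C ⊼ w1 = 0 ⊼ 1 = 1
w3 = w2 ⊽ w1 = 1 ⊽ 1 = 0
w4 = ¬w3 = ¬0 = 1
w5 = ¬w4 = ¬1 = 0
w6 = E ⊽ w5 = 0 ⊽ 0 = 1
w7 = A ⊽ w6 = 0 ⊽ 1 = 0
w8 = D ⊽ w7 = 0 ⊽ 0 = 1
So w8 = 1.

A=0, B=0, C=0, D=0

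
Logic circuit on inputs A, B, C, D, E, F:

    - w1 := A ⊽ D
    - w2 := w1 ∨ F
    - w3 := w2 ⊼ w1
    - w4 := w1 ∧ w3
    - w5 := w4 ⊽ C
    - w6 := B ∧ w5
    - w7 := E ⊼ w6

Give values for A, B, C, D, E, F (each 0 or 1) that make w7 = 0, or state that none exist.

w7 = E ⊼ w6 must be 0, so both E = 1 and w6 = 1.
w6 = B ∧ w5 must be 1, so both B = 1 and w5 = 1.
w5 = w4 ⊽ C must be 1, so both w4 = 0 and C = 0.
Check with A=0 B=1 C=0 D=0 E=1 F=1:
w1 = A ⊽ D = 0 ⊽ 0 = 1
w2 = w1 ∨ F = 1 ∨ 1 = 1
w3 = w2 ⊼ w1 = 1 ⊼ 1 = 0
w4 = w1 ∧ w3 = 1 ∧ 0 = 0
w5 = w4 ⊽ C = 0 ⊽ 0 = 1
w6 = B ∧ w5 = 1 ∧ 1 = 1
w7 = E ⊼ w6 = 1 ⊼ 1 = 0
So w7 = 0 as required.

A=0 B=1 C=0 D=0 E=1 F=1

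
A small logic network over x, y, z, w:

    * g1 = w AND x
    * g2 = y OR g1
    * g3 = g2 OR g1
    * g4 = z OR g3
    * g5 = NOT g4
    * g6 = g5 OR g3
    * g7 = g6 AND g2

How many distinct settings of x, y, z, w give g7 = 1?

10

g7 = g6 AND g2 must be 1, so both g6 = 1 and g2 = 1.
g6 = g5 OR g3 must be 1, so at least one of g5, g3 is 1.
g2 = y OR g1 must be 1, so at least one of y, g1 is 1.
Enumerating the 16 input combinations, 10 give g7 = 1 and 6 give g7 = 0.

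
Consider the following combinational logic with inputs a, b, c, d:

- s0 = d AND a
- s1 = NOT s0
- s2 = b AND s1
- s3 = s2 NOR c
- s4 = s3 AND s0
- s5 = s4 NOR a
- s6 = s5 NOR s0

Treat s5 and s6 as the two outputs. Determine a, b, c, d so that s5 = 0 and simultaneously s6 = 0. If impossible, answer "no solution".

a=1, b=1, c=0, d=1

Check with a=1, b=1, c=0, d=1:
s0 = d AND a = 1 AND 1 = 1
s1 = NOT s0 = NOT 1 = 0
s2 = b AND s1 = 1 AND 0 = 0
s3 = s2 NOR c = 0 NOR 0 = 1
s4 = s3 AND s0 = 1 AND 1 = 1
s5 = s4 NOR a = 1 NOR 1 = 0
s6 = s5 NOR s0 = 0 NOR 1 = 0
So s5 = 0 and s6 = 0.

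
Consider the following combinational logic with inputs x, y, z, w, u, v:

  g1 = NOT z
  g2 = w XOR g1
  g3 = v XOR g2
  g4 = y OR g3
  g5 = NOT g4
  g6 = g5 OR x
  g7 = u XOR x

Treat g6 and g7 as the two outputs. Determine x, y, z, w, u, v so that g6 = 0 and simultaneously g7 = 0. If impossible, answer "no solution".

x=0, y=1, z=0, w=1, u=0, v=0

Check with x=0, y=1, z=0, w=1, u=0, v=0:
g1 = NOT z = NOT 0 = 1
g2 = w XOR g1 = 1 XOR 1 = 0
g3 = v XOR g2 = 0 XOR 0 = 0
g4 = y OR g3 = 1 OR 0 = 1
g5 = NOT g4 = NOT 1 = 0
g6 = g5 OR x = 0 OR 0 = 0
g7 = u XOR x = 0 XOR 0 = 0
So g6 = 0 and g7 = 0.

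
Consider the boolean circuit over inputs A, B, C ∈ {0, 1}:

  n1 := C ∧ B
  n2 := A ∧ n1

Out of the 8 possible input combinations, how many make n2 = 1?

1

n2 = A ∧ n1 must be 1, so both A = 1 and n1 = 1.
n1 = C ∧ B must be 1, so both C = 1 and B = 1.
Enumerating the 8 input combinations, 1 give n2 = 1 and 7 give n2 = 0.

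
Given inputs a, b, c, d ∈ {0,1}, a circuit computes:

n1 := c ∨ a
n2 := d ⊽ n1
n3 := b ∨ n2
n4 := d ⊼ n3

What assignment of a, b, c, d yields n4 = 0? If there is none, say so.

n4 = d ⊼ n3 must be 0, so both d = 1 and n3 = 1.
n3 = b ∨ n2 must be 1, so at least one of b, n2 is 1.
Check with a=1 b=1 c=0 d=1:
n1 = c ∨ a = 0 ∨ 1 = 1
n2 = d ⊽ n1 = 1 ⊽ 1 = 0
n3 = b ∨ n2 = 1 ∨ 0 = 1
n4 = d ⊼ n3 = 1 ⊼ 1 = 0
So n4 = 0 as required.

a=1 b=1 c=0 d=1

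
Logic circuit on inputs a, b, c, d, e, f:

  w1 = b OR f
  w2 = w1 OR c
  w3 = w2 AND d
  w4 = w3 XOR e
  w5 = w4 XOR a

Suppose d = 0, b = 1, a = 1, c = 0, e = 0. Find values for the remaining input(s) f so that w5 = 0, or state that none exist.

no solution exists

With d = 0, b = 1, a = 1, c = 0, e = 0 fixed, none of the 2 settings of f give w5 = 0.
For example, with f=0:
w1 = b OR f = 1 OR 0 = 1
w2 = w1 OR c = 1 OR 0 = 1
w3 = w2 AND d = 1 AND 0 = 0
w4 = w3 XOR e = 0 XOR 0 = 0
w5 = w4 XOR a = 0 XOR 1 = 1
giving w5 = 1 ≠ 0.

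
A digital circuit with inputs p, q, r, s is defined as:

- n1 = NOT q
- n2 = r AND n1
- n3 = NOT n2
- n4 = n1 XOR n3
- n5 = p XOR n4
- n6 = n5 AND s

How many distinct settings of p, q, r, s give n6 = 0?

12

n6 = n5 AND s must be 0, so at least one of n5, s is 0.
Enumerating the 16 input combinations, 12 give n6 = 0 and 4 give n6 = 1.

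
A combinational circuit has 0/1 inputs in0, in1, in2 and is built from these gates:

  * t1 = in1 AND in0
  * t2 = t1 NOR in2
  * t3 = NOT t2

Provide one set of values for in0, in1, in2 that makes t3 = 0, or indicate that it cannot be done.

t3 = NOT t2 must be 0, so t2 = 1.
t2 = t1 NOR in2 must be 1, so both t1 = 0 and in2 = 0.
t1 = in1 AND in0 must be 0, so at least one of in1, in0 is 0.
Check with in0=1 in1=0 in2=0:
t1 = in1 AND in0 = 0 AND 1 = 0
t2 = t1 NOR in2 = 0 NOR 0 = 1
t3 = NOT t2 = NOT 1 = 0
So t3 = 0 as required.

in0=1 in1=0 in2=0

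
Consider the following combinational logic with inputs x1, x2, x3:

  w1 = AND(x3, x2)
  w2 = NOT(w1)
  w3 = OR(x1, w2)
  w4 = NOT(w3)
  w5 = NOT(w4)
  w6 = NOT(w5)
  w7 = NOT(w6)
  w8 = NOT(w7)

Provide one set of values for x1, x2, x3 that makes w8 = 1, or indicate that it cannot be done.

Check with x1=0, x2=1, x3=1:
w1 = AND(x3, x2) = AND(1, 1) = 1
w2 = NOT(w1) = NOT 1 = 0
w3 = OR(x1, w2) = OR(0, 0) = 0
w4 = NOT(w3) = NOT 0 = 1
w5 = NOT(w4) = NOT 1 = 0
w6 = NOT(w5) = NOT 0 = 1
w7 = NOT(w6) = NOT 1 = 0
w8 = NOT(w7) = NOT 0 = 1
So w8 = 1 as required.

x1=0, x2=1, x3=1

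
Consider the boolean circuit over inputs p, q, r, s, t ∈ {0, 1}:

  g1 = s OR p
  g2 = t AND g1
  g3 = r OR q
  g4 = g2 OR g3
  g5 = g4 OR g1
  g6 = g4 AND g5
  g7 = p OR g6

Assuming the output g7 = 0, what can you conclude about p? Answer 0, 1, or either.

g7 = p OR g6 must be 0, so both p = 0 and g6 = 0.
Every assignment with g7 = 0 has p = 0; there are 3 such assignment(s).
  p=0, q=0, r=0, s=0, t=0
  p=0, q=0, r=0, s=0, t=1
  p=0, q=0, r=0, s=1, t=0

0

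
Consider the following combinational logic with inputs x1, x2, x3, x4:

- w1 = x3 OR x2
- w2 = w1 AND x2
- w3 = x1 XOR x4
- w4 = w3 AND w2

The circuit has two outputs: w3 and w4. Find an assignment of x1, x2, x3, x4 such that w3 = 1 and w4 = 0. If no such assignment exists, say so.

x1=0 x2=0 x3=1 x4=1

Check with x1=0 x2=0 x3=1 x4=1:
w1 = x3 OR x2 = 1 OR 0 = 1
w2 = w1 AND x2 = 1 AND 0 = 0
w3 = x1 XOR x4 = 0 XOR 1 = 1
w4 = w3 AND w2 = 1 AND 0 = 0
So w3 = 1 and w4 = 0.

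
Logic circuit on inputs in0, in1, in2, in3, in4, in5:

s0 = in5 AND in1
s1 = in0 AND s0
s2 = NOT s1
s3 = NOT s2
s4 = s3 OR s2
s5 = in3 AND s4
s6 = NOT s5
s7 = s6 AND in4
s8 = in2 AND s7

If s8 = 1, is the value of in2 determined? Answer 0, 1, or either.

1

s8 = in2 AND s7 must be 1, so both in2 = 1 and s7 = 1.
s7 = s6 AND in4 must be 1, so both s6 = 1 and in4 = 1.
s6 = NOT s5 must be 1, so s5 = 0.
Every assignment with s8 = 1 has in2 = 1; there are 8 such assignment(s).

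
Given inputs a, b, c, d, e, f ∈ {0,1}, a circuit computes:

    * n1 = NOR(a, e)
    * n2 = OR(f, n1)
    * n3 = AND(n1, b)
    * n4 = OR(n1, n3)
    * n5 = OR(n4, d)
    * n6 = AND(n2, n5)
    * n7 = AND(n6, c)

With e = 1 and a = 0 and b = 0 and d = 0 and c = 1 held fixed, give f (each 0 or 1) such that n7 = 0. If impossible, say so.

f=0

n7 = AND(n6, c) must be 0, so at least one of n6, c is 0.
Check with e = 1 and a = 0 and b = 0 and d = 0 and c = 1 and f=0:
n1 = NOR(a, e) = NOR(0, 1) = 0
n2 = OR(f, n1) = OR(0, 0) = 0
n3 = AND(n1, b) = AND(0, 0) = 0
n4 = OR(n1, n3) = OR(0, 0) = 0
n5 = OR(n4, d) = OR(0, 0) = 0
n6 = AND(n2, n5) = AND(0, 0) = 0
n7 = AND(n6, c) = AND(0, 1) = 0
So n7 = 0.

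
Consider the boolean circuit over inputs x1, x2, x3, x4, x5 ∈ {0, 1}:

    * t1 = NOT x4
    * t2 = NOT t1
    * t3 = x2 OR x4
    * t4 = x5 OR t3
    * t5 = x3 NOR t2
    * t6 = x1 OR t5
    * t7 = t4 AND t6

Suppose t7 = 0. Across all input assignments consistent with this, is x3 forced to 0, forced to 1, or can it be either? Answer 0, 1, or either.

either

Both values of x3 occur among assignments with t7 = 0:
  x3=0: x1=0, x2=0, x3=0, x4=0, x5=0
  x3=1: x1=0, x2=0, x3=1, x4=0, x5=0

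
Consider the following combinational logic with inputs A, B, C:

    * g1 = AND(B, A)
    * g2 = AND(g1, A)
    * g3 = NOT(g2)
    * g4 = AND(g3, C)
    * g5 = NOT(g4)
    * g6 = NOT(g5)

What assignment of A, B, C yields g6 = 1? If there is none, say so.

A=0 B=1 C=1

g6 = NOT(g5) must be 1, so g5 = 0.
g5 = NOT(g4) must be 0, so g4 = 1.
g4 = AND(g3, C) must be 1, so both g3 = 1 and C = 1.
Check with A=0 B=1 C=1:
g1 = AND(B, A) = AND(1, 0) = 0
g2 = AND(g1, A) = AND(0, 0) = 0
g3 = NOT(g2) = NOT 0 = 1
g4 = AND(g3, C) = AND(1, 1) = 1
g5 = NOT(g4) = NOT 1 = 0
g6 = NOT(g5) = NOT 0 = 1
So g6 = 1 as required.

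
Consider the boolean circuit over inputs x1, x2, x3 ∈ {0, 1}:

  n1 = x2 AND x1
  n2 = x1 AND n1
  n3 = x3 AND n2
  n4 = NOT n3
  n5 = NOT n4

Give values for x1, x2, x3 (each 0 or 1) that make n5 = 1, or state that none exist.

Check with x1=1, x2=1, x3=1:
n1 = x2 AND x1 = 1 AND 1 = 1
n2 = x1 AND n1 = 1 AND 1 = 1
n3 = x3 AND n2 = 1 AND 1 = 1
n4 = NOT n3 = NOT 1 = 0
n5 = NOT n4 = NOT 0 = 1
So n5 = 1 as required.

x1=1, x2=1, x3=1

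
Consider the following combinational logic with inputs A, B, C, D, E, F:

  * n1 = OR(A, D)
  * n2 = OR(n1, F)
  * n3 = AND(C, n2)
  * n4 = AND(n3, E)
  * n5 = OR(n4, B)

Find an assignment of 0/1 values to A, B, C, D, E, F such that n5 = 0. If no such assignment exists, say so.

Check with A=1 B=0 C=0 D=0 E=0 F=0:
n1 = OR(A, D) = OR(1, 0) = 1
n2 = OR(n1, F) = OR(1, 0) = 1
n3 = AND(C, n2) = AND(0, 1) = 0
n4 = AND(n3, E) = AND(0, 0) = 0
n5 = OR(n4, B) = OR(0, 0) = 0
So n5 = 0 as required.

A=1 B=0 C=0 D=0 E=0 F=0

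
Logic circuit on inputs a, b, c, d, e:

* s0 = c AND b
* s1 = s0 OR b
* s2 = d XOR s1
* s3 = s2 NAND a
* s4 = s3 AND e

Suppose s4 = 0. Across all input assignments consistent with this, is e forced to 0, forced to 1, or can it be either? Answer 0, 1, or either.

either

Both values of e occur among assignments with s4 = 0:
  e=0: a=0, b=0, c=0, d=0, e=0
  e=1: a=1, b=0, c=0, d=1, e=1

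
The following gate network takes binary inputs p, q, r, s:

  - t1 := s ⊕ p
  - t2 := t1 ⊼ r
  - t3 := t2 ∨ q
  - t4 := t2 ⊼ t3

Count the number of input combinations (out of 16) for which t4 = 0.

t4 = t2 ⊼ t3 must be 0, so both t2 = 1 and t3 = 1.
t2 = t1 ⊼ r must be 1, so at least one of t1, r is 0.
Enumerating the 16 input combinations, 12 give t4 = 0 and 4 give t4 = 1.

12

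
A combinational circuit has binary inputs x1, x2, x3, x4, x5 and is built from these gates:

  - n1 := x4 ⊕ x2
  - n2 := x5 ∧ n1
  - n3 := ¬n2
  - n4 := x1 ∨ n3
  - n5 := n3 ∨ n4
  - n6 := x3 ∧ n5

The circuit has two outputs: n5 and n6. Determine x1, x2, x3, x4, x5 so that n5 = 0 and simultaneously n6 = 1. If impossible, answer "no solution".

Across all 32 input combinations, none give both n5 = 0 and n6 = 1.

no solution exists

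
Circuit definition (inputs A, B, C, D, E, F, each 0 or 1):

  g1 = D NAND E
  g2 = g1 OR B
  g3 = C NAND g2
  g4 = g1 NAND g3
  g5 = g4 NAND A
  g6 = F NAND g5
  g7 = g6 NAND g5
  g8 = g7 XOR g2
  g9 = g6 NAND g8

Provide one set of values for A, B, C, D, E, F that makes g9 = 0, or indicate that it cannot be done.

Check with A=1, B=0, C=0, D=1, E=0, F=0:
g1 = D NAND E = 1 NAND 0 = 1
g2 = g1 OR B = 1 OR 0 = 1
g3 = C NAND g2 = 0 NAND 1 = 1
g4 = g1 NAND g3 = 1 NAND 1 = 0
g5 = g4 NAND A = 0 NAND 1 = 1
g6 = F NAND g5 = 0 NAND 1 = 1
g7 = g6 NAND g5 = 1 NAND 1 = 0
g8 = g7 XOR g2 = 0 XOR 1 = 1
g9 = g6 NAND g8 = 1 NAND 1 = 0
So g9 = 0 as required.

A=1, B=0, C=0, D=1, E=0, F=0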